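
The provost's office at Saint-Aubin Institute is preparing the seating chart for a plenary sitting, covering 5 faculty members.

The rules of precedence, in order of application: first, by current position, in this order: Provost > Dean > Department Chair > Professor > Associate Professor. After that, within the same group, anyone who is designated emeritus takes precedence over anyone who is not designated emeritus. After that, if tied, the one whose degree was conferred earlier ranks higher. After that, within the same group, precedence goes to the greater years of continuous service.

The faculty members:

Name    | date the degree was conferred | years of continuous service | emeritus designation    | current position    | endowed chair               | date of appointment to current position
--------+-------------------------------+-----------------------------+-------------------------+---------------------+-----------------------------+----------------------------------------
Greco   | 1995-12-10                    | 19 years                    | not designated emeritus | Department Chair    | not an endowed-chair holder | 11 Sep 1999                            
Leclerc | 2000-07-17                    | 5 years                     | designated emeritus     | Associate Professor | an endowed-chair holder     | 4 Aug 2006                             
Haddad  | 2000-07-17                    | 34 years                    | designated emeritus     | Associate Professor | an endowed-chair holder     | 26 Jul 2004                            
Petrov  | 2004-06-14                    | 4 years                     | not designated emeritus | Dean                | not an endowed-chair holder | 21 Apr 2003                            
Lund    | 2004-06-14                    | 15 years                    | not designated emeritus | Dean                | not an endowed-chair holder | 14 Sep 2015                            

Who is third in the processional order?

By current position: Lund and Petrov (Dean); then Greco (Department Chair); then Haddad and Leclerc (Associate Professor).
Lund and Petrov are each not designated emeritus, so the next rule applies.
Lund and Petrov both have date the degree was conferred 2004-06-14, so the next rule applies.
Among Lund and Petrov, by years of continuous service (higher first): Lund (15 years) before Petrov (4 years).
Haddad and Leclerc are each designated emeritus, so the next rule applies.
Haddad and Leclerc both have date the degree was conferred 2000-07-17, so the next rule applies.
Among Haddad and Leclerc, by years of continuous service (higher first): Haddad (34 years) before Leclerc (5 years).
Order: Lund, Petrov, Greco, Haddad, Leclerc.

Greco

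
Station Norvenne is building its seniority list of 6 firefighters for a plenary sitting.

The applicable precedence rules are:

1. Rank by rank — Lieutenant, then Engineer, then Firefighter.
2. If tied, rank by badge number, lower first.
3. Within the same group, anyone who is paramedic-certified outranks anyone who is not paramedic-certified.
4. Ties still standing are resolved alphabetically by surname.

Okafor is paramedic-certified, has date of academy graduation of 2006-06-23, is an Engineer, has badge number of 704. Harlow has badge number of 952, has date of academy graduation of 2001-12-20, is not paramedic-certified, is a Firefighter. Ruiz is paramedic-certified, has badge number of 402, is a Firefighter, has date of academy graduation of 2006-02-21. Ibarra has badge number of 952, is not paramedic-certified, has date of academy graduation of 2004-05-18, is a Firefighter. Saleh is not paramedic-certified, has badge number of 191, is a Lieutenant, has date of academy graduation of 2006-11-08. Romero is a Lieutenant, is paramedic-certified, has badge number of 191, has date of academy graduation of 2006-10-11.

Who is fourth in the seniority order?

Ruiz

By rank: Romero and Saleh (Lieutenant); then Okafor (Engineer); then Ruiz, Harlow and Ibarra (Firefighter).
Romero and Saleh both have badge number 191, so the next rule applies.
Among Romero and Saleh, paramedic-certified before not paramedic-certified: Romero (paramedic-certified) before Saleh (not paramedic-certified).
Among Ruiz, Harlow and Ibarra, by badge number (lower first): Ruiz (402) before Harlow and Ibarra (952).
Harlow and Ibarra are each not paramedic-certified, so the next rule applies.
Among Harlow and Ibarra, alphabetically by surname: Harlow before Ibarra.
Order: Romero, Saleh, Okafor, Ruiz, Harlow, Ibarra.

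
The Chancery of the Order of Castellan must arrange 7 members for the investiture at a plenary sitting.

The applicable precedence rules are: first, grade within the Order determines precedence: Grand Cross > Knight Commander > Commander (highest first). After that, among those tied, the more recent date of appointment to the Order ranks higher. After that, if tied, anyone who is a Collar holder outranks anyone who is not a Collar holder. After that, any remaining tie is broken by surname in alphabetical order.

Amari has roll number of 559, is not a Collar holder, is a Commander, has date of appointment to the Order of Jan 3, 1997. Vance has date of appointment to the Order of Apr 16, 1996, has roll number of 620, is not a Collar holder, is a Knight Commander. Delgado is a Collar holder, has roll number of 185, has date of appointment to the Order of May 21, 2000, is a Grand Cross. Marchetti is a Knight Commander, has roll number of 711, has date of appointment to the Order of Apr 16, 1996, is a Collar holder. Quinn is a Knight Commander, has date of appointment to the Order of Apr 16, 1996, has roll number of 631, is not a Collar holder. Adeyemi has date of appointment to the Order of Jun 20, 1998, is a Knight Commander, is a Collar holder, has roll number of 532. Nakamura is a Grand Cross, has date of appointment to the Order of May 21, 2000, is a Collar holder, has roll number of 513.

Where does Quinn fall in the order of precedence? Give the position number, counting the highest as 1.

5

By grade within the Order: Delgado and Nakamura (Grand Cross); then Adeyemi, Marchetti, Quinn and Vance (Knight Commander); then Amari (Commander).
Delgado and Nakamura both have date of appointment to the Order May 21, 2000, so the next rule applies.
Delgado and Nakamura are each a Collar holder, so the next rule applies.
Among Delgado and Nakamura, alphabetically by surname: Delgado before Nakamura.
Among Adeyemi, Marchetti, Quinn and Vance, by date of appointment to the Order (later first): Adeyemi (Jun 20, 1998) before Marchetti, Quinn and Vance (Apr 16, 1996).
Among Marchetti, Quinn and Vance, a Collar holder before not a Collar holder: Marchetti (a Collar holder) before Quinn and Vance (not a Collar holder).
Among Quinn and Vance, alphabetically by surname: Quinn before Vance.
Order: Delgado, Nakamura, Adeyemi, Marchetti, Quinn, Vance, Amari. So position 5.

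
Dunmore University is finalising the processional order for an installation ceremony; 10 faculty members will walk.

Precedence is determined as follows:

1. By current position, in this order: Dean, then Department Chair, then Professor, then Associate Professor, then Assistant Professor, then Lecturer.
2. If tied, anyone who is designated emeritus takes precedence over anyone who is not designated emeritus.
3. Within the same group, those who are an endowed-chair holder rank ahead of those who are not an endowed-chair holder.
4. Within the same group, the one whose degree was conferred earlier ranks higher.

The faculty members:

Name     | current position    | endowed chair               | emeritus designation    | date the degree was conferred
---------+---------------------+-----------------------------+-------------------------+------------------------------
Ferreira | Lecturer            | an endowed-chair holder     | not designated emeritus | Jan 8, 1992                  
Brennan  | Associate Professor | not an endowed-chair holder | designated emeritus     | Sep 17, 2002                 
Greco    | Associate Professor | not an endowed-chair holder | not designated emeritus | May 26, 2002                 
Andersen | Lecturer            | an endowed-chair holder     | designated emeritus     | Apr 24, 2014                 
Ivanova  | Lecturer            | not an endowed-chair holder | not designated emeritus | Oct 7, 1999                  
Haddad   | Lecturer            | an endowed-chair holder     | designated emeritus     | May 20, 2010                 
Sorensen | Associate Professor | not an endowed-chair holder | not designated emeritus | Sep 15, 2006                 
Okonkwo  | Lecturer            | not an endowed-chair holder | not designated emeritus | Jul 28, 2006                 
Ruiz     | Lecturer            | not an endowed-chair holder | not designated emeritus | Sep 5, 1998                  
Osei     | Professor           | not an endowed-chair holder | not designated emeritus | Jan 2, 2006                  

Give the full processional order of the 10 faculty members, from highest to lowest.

Osei, Brennan, Greco, Sorensen, Haddad, Andersen, Ferreira, Ruiz, Ivanova, Okonkwo

By current position: Osei (Professor); then Brennan, Greco and Sorensen (Associate Professor); then Haddad, Andersen, Ferreira, Ruiz, Ivanova and Okonkwo (Lecturer).
Among Brennan, Greco and Sorensen, designated emeritus before not designated emeritus: Brennan (designated emeritus) before Greco and Sorensen (not designated emeritus).
Greco and Sorensen are each not an endowed-chair holder, so the next rule applies.
Among Greco and Sorensen, by date the degree was conferred (earlier first): Greco (May 26, 2002) before Sorensen (Sep 15, 2006).
Among Haddad, Andersen, Ferreira, Ruiz, Ivanova and Okonkwo, designated emeritus before not designated emeritus: Haddad and Andersen (designated emeritus) before Ferreira, Ruiz, Ivanova and Okonkwo (not designated emeritus).
Haddad and Andersen are each an endowed-chair holder, so the next rule applies.
Among Haddad and Andersen, by date the degree was conferred (earlier first): Haddad (May 20, 2010) before Andersen (Apr 24, 2014).
Among Ferreira, Ruiz, Ivanova and Okonkwo, an endowed-chair holder before not an endowed-chair holder: Ferreira (an endowed-chair holder) before Ruiz, Ivanova and Okonkwo (not an endowed-chair holder).
Among Ruiz, Ivanova and Okonkwo, by date the degree was conferred (earlier first): Ruiz (Sep 5, 1998) before Ivanova (Oct 7, 1999) before Okonkwo (Jul 28, 2006).
Full order: Osei, Brennan, Greco, Sorensen, Haddad, Andersen, Ferreira, Ruiz, Ivanova, Okonkwo.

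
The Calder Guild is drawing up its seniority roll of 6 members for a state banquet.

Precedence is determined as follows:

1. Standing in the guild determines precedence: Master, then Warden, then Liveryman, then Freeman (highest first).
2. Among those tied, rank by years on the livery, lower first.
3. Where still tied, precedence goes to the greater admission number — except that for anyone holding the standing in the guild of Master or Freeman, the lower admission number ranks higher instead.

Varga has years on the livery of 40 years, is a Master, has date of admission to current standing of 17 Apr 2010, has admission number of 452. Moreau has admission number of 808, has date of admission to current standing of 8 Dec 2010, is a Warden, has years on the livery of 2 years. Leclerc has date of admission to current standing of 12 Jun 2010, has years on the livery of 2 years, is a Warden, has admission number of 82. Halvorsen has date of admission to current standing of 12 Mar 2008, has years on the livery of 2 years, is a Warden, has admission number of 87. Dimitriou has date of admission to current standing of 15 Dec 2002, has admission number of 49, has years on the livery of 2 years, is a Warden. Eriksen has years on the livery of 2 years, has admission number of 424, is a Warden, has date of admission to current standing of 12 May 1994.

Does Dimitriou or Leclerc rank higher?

Leclerc

By standing in the guild: Varga (Master); then Moreau, Eriksen, Halvorsen, Leclerc and Dimitriou (Warden).
Moreau, Eriksen, Halvorsen, Leclerc and Dimitriou all have years on the livery 2 years, so the next rule applies.
Among Moreau, Eriksen, Halvorsen, Leclerc and Dimitriou, by admission number (higher first): Moreau (808) before Eriksen (424) before Halvorsen (87) before Leclerc (82) before Dimitriou (49).
So Leclerc takes precedence.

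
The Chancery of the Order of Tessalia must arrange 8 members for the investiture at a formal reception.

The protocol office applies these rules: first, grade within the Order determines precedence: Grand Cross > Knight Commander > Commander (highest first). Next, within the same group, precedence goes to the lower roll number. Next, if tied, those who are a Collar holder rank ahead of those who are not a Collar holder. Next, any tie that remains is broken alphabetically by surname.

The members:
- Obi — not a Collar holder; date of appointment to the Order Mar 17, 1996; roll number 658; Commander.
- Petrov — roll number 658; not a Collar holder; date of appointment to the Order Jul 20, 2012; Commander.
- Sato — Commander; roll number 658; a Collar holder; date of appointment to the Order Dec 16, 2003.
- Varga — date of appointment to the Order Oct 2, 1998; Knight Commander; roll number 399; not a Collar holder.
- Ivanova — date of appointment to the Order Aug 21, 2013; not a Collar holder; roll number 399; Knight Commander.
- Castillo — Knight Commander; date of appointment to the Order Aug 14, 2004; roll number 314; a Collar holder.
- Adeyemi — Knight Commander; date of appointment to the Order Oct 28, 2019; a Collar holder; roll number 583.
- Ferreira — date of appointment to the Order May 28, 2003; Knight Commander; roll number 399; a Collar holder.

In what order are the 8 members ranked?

By grade within the Order: Castillo, Ferreira, Ivanova, Varga and Adeyemi (Knight Commander); then Sato, Obi and Petrov (Commander).
Among Castillo, Ferreira, Ivanova, Varga and Adeyemi, by roll number (lower first): Castillo (314) before Ferreira, Ivanova and Varga (399) before Adeyemi (583).
Among Ferreira, Ivanova and Varga, a Collar holder before not a Collar holder: Ferreira (a Collar holder) before Ivanova and Varga (not a Collar holder).
Among Ivanova and Varga, alphabetically by surname: Ivanova before Varga.
Sato, Obi and Petrov all have roll number 658, so the next rule applies.
Among Sato, Obi and Petrov, a Collar holder before not a Collar holder: Sato (a Collar holder) before Obi and Petrov (not a Collar holder).
Among Obi and Petrov, alphabetically by surname: Obi before Petrov.
Full order: Castillo, Ferreira, Ivanova, Varga, Adeyemi, Sato, Obi, Petrov.

Castillo, Ferreira, Ivanova, Varga, Adeyemi, Sato, Obi, Petrov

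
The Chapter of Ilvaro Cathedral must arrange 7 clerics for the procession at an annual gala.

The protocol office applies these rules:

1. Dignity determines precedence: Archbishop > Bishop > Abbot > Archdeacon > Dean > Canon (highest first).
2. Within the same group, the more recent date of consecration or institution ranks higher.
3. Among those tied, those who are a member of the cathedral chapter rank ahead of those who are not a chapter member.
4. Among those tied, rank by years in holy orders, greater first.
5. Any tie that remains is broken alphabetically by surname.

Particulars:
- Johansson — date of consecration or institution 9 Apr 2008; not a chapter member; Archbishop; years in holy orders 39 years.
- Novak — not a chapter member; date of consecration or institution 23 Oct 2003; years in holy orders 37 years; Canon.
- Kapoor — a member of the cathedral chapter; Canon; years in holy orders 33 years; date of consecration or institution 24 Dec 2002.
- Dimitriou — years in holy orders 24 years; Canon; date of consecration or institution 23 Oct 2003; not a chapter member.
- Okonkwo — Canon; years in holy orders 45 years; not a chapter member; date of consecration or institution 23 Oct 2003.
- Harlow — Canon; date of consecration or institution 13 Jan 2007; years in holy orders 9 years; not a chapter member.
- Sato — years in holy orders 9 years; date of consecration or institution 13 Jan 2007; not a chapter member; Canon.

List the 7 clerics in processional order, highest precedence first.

Johansson, Harlow, Sato, Okonkwo, Novak, Dimitriou, Kapoor

By dignity: Johansson (Archbishop); then Harlow, Sato, Okonkwo, Novak, Dimitriou and Kapoor (Canon).
Among Harlow, Sato, Okonkwo, Novak, Dimitriou and Kapoor, by date of consecration or institution (later first): Harlow and Sato (13 Jan 2007) before Okonkwo, Novak and Dimitriou (23 Oct 2003) before Kapoor (24 Dec 2002).
Harlow and Sato are each not a chapter member, so the next rule applies.
Harlow and Sato both have years in holy orders 9 years, so the next rule applies.
Among Harlow and Sato, alphabetically by surname: Harlow before Sato.
Okonkwo, Novak and Dimitriou are each not a chapter member, so the next rule applies.
Among Okonkwo, Novak and Dimitriou, by years in holy orders (higher first): Okonkwo (45 years) before Novak (37 years) before Dimitriou (24 years).
Full order: Johansson, Harlow, Sato, Okonkwo, Novak, Dimitriou, Kapoor.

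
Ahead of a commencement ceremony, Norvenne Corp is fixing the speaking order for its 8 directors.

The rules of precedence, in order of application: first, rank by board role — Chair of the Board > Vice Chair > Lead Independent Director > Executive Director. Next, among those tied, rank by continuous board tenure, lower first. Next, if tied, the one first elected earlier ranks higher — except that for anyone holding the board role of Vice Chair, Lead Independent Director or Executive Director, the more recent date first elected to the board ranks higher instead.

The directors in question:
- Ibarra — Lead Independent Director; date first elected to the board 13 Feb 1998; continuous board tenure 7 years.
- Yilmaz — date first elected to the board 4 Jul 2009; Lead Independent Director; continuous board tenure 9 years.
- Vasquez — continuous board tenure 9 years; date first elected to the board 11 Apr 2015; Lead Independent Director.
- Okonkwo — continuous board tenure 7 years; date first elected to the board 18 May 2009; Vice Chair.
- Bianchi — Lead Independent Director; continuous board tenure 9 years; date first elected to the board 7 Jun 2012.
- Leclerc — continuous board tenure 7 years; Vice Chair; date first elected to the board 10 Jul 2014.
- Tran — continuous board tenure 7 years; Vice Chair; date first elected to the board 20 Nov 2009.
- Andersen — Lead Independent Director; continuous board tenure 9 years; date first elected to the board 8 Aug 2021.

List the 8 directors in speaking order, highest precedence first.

By board role: Leclerc, Tran and Okonkwo (Vice Chair); then Ibarra, Andersen, Vasquez, Bianchi and Yilmaz (Lead Independent Director).
Leclerc, Tran and Okonkwo all have continuous board tenure 7 years, so the next rule applies.
Among Leclerc, Tran and Okonkwo, by date first elected to the board (later first) (reversed rule for this group): Leclerc (10 Jul 2014) before Tran (20 Nov 2009) before Okonkwo (18 May 2009).
Among Ibarra, Andersen, Vasquez, Bianchi and Yilmaz, by continuous board tenure (lower first): Ibarra (7 years) before Andersen, Vasquez, Bianchi and Yilmaz (9 years).
Among Andersen, Vasquez, Bianchi and Yilmaz, by date first elected to the board (later first) (reversed rule for this group): Andersen (8 Aug 2021) before Vasquez (11 Apr 2015) before Bianchi (7 Jun 2012) before Yilmaz (4 Jul 2009).
Full order: Leclerc, Tran, Okonkwo, Ibarra, Andersen, Vasquez, Bianchi, Yilmaz.

Leclerc, Tran, Okonkwo, Ibarra, Andersen, Vasquez, Bianchi, Yilmaz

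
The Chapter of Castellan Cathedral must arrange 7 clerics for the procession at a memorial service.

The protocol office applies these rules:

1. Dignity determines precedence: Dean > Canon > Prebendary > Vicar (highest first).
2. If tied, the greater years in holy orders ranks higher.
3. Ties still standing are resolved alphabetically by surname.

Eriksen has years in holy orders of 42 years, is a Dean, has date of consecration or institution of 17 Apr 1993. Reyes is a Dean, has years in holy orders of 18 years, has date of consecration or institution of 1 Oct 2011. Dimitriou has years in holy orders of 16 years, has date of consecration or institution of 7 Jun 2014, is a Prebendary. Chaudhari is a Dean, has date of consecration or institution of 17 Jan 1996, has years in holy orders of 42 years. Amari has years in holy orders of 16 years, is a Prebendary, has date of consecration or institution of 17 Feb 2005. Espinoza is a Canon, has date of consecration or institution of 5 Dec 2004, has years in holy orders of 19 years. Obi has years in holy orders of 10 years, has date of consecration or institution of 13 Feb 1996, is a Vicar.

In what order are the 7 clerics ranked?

Chaudhari, Eriksen, Reyes, Espinoza, Amari, Dimitriou, Obi

By dignity: Chaudhari, Eriksen and Reyes (Dean); then Espinoza (Canon); then Amari and Dimitriou (Prebendary); then Obi (Vicar).
Among Chaudhari, Eriksen and Reyes, by years in holy orders (higher first): Chaudhari and Eriksen (42 years) before Reyes (18 years).
Among Chaudhari and Eriksen, alphabetically by surname: Chaudhari before Eriksen.
Amari and Dimitriou both have years in holy orders 16 years, so the next rule applies.
Among Amari and Dimitriou, alphabetically by surname: Amari before Dimitriou.
Full order: Chaudhari, Eriksen, Reyes, Espinoza, Amari, Dimitriou, Obi.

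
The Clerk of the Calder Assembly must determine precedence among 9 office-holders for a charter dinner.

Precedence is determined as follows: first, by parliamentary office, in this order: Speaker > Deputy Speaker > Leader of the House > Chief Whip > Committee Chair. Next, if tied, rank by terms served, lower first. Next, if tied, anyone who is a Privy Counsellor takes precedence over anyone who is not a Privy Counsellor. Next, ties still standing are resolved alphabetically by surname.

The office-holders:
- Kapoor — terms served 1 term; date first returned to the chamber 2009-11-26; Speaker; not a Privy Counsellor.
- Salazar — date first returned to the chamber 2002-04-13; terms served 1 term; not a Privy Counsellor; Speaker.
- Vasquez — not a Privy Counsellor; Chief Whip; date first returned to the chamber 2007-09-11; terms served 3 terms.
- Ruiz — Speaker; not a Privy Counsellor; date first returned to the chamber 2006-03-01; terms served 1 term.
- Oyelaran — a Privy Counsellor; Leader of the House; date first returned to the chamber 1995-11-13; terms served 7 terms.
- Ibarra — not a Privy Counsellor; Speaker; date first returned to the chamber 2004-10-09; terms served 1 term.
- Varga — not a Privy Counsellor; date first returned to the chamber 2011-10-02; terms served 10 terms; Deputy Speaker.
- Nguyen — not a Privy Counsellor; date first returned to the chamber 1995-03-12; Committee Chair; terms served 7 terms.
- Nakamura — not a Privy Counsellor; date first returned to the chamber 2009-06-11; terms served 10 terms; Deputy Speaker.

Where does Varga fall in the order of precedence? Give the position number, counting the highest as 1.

By parliamentary office: Ibarra, Kapoor, Ruiz and Salazar (Speaker); then Nakamura and Varga (Deputy Speaker); then Oyelaran (Leader of the House); then Vasquez (Chief Whip); then Nguyen (Committee Chair).
Ibarra, Kapoor, Ruiz and Salazar all have terms served 1 term, so the next rule applies.
Ibarra, Kapoor, Ruiz and Salazar are each not a Privy Counsellor, so the next rule applies.
Among Ibarra, Kapoor, Ruiz and Salazar, alphabetically by surname: Ibarra before Kapoor before Ruiz before Salazar.
Nakamura and Varga both have terms served 10 terms, so the next rule applies.
Nakamura and Varga are each not a Privy Counsellor, so the next rule applies.
Among Nakamura and Varga, alphabetically by surname: Nakamura before Varga.
Order: Ibarra, Kapoor, Ruiz, Salazar, Nakamura, Varga, Oyelaran, Vasquez, Nguyen. So position 6.

6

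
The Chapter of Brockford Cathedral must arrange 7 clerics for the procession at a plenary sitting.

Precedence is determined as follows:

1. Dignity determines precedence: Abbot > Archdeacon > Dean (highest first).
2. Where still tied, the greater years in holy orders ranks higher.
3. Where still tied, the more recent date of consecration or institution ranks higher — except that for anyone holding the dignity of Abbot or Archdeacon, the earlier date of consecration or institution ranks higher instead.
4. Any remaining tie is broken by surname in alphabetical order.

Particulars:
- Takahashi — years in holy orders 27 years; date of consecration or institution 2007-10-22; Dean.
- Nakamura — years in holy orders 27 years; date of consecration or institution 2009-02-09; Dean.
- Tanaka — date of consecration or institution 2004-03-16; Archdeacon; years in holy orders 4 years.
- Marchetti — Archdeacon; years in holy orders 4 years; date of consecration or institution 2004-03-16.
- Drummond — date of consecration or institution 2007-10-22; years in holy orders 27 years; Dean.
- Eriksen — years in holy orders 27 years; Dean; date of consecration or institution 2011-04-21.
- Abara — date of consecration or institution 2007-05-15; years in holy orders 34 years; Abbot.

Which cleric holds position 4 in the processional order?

Eriksen

By dignity: Abara (Abbot); then Marchetti and Tanaka (Archdeacon); then Eriksen, Nakamura, Drummond and Takahashi (Dean).
Marchetti and Tanaka both have years in holy orders 4 years, so the next rule applies.
Marchetti and Tanaka both have date of consecration or institution 2004-03-16, so the next rule applies.
Among Marchetti and Tanaka, alphabetically by surname: Marchetti before Tanaka.
Eriksen, Nakamura, Drummond and Takahashi all have years in holy orders 27 years, so the next rule applies.
Among Eriksen, Nakamura, Drummond and Takahashi, by date of consecration or institution (later first): Eriksen (2011-04-21) before Nakamura (2009-02-09) before Drummond and Takahashi (2007-10-22).
Among Drummond and Takahashi, alphabetically by surname: Drummond before Takahashi.
Order: Abara, Marchetti, Tanaka, Eriksen, Nakamura, Drummond, Takahashi.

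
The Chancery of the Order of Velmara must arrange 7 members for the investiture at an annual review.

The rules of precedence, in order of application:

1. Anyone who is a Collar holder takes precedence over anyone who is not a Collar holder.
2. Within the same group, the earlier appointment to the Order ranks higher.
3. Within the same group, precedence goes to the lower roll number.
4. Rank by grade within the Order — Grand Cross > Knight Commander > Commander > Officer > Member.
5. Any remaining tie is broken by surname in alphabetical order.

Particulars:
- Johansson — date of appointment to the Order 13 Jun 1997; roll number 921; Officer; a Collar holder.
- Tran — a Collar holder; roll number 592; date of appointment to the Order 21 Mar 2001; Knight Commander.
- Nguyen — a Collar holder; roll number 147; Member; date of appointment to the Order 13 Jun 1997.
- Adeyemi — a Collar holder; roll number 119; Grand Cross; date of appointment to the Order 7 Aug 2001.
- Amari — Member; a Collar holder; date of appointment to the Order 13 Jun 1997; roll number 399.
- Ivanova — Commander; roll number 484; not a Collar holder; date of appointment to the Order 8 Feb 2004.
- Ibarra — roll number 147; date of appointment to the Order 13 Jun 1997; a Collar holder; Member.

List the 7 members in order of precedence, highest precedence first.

By the first rule: Ibarra, Nguyen, Amari, Johansson, Tran and Adeyemi (each a Collar holder); then Ivanova (not a Collar holder).
Among Ibarra, Nguyen, Amari, Johansson, Tran and Adeyemi, by date of appointment to the Order (earlier first): Ibarra, Nguyen, Amari and Johansson (13 Jun 1997) before Tran (21 Mar 2001) before Adeyemi (7 Aug 2001).
Among Ibarra, Nguyen, Amari and Johansson, by roll number (lower first): Ibarra and Nguyen (147) before Amari (399) before Johansson (921).
Ibarra and Nguyen are each Member, so the next rule applies.
Among Ibarra and Nguyen, alphabetically by surname: Ibarra before Nguyen.
Full order: Ibarra, Nguyen, Amari, Johansson, Tran, Adeyemi, Ivanova.

Ibarra, Nguyen, Amari, Johansson, Tran, Adeyemi, Ivanova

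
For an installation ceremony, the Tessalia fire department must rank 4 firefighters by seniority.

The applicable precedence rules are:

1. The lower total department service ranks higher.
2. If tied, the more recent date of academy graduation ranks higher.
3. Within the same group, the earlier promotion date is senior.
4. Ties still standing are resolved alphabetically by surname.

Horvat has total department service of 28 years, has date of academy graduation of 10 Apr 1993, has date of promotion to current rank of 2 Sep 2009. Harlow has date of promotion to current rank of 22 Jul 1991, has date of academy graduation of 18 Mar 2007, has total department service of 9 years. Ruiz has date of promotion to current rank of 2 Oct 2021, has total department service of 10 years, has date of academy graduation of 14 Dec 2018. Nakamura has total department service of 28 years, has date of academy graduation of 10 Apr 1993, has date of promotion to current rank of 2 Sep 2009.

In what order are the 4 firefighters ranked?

By total department service (lower first): Harlow (9 years); then Ruiz (10 years); then Horvat and Nakamura (both 28 years).
Horvat and Nakamura both have date of academy graduation 10 Apr 1993, so the next rule applies.
Horvat and Nakamura both have date of promotion to current rank 2 Sep 2009, so the next rule applies.
Among Horvat and Nakamura, alphabetically by surname: Horvat before Nakamura.
Full order: Harlow, Ruiz, Horvat, Nakamura.

Harlow, Ruiz, Horvat, Nakamura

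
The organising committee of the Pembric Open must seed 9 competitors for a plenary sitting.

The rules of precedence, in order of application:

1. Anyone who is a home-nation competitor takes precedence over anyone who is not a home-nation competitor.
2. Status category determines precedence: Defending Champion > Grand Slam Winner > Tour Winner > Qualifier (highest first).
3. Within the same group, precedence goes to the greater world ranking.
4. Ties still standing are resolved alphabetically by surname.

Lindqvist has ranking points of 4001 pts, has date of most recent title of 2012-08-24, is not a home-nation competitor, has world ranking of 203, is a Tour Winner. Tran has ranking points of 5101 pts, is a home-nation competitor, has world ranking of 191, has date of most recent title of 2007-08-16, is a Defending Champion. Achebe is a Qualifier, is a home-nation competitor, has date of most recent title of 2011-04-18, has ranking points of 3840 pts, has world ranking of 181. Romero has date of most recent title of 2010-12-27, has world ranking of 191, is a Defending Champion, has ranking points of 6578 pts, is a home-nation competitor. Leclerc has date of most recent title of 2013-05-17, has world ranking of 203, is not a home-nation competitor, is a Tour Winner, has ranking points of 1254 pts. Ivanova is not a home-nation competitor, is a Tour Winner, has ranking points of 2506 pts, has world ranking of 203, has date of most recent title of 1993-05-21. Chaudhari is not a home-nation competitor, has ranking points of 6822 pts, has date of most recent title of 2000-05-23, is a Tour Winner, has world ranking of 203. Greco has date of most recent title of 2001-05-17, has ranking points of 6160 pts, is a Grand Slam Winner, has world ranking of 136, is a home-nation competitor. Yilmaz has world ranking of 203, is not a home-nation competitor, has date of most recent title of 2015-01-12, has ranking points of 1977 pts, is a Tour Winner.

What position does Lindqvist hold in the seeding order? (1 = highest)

8

By the first rule: Romero, Tran, Greco and Achebe (each a home-nation competitor); then Chaudhari, Ivanova, Leclerc, Lindqvist and Yilmaz (each not a home-nation competitor).
Among Romero, Tran, Greco and Achebe, by status category: Romero and Tran (Defending Champion) before Greco (Grand Slam Winner) before Achebe (Qualifier).
Romero and Tran both have world ranking 191, so the next rule applies.
Among Romero and Tran, alphabetically by surname: Romero before Tran.
Chaudhari, Ivanova, Leclerc, Lindqvist and Yilmaz are each Tour Winner, so the next rule applies.
Chaudhari, Ivanova, Leclerc, Lindqvist and Yilmaz all have world ranking 203, so the next rule applies.
Among Chaudhari, Ivanova, Leclerc, Lindqvist and Yilmaz, alphabetically by surname: Chaudhari before Ivanova before Leclerc before Lindqvist before Yilmaz.
Order: Romero, Tran, Greco, Achebe, Chaudhari, Ivanova, Leclerc, Lindqvist, Yilmaz. So position 8.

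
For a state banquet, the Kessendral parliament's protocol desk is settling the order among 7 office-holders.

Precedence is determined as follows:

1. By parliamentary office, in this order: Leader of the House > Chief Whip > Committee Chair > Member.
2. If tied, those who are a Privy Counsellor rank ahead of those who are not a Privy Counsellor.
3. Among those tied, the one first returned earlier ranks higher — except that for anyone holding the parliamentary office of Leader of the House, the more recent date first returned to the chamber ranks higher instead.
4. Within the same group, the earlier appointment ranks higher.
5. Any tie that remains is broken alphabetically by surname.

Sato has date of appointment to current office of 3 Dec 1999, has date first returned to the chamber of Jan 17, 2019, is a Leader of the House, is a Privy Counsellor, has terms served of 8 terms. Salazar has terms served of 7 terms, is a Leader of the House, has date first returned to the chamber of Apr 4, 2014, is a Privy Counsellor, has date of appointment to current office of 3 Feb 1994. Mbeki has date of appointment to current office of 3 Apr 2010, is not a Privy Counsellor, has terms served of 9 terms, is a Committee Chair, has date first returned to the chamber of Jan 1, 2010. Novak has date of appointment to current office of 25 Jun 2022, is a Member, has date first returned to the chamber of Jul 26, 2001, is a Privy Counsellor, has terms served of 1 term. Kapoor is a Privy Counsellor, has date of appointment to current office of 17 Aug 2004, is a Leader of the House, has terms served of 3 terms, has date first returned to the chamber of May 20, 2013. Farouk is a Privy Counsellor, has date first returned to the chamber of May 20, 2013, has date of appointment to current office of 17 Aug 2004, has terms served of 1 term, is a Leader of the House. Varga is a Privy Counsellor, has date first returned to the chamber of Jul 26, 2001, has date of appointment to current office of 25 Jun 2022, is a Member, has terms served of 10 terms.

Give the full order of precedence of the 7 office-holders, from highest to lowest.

Sato, Salazar, Farouk, Kapoor, Mbeki, Novak, Varga

By parliamentary office: Sato, Salazar, Farouk and Kapoor (Leader of the House); then Mbeki (Committee Chair); then Novak and Varga (Member).
Sato, Salazar, Farouk and Kapoor are each a Privy Counsellor, so the next rule applies.
Among Sato, Salazar, Farouk and Kapoor, by date first returned to the chamber (later first) (reversed rule for this group): Sato (Jan 17, 2019) before Salazar (Apr 4, 2014) before Farouk and Kapoor (May 20, 2013).
Farouk and Kapoor both have date of appointment to current office 17 Aug 2004, so the next rule applies.
Among Farouk and Kapoor, alphabetically by surname: Farouk before Kapoor.
Novak and Varga are each a Privy Counsellor, so the next rule applies.
Novak and Varga both have date first returned to the chamber Jul 26, 2001, so the next rule applies.
Novak and Varga both have date of appointment to current office 25 Jun 2022, so the next rule applies.
Among Novak and Varga, alphabetically by surname: Novak before Varga.
Full order: Sato, Salazar, Farouk, Kapoor, Mbeki, Novak, Varga.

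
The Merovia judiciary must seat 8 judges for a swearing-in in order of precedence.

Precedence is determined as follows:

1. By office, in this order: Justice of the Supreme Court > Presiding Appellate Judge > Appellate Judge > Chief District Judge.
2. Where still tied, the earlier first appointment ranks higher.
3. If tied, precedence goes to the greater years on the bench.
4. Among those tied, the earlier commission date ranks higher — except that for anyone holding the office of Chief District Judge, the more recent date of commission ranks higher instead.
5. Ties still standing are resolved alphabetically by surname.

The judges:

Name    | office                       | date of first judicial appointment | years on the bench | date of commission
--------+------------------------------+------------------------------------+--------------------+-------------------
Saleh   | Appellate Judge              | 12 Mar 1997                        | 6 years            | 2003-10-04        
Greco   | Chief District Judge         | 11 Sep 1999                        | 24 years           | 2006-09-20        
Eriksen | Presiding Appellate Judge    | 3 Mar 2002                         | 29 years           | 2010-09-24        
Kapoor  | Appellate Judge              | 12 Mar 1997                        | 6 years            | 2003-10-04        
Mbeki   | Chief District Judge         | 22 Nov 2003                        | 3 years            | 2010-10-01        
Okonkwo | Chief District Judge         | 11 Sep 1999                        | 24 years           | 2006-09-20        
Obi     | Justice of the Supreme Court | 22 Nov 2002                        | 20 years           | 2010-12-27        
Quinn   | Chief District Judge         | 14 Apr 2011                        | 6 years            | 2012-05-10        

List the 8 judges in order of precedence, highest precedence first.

By office: Obi (Justice of the Supreme Court); then Eriksen (Presiding Appellate Judge); then Kapoor and Saleh (Appellate Judge); then Greco, Okonkwo, Mbeki and Quinn (Chief District Judge).
Kapoor and Saleh both have date of first judicial appointment 12 Mar 1997, so the next rule applies.
Kapoor and Saleh both have years on the bench 6 years, so the next rule applies.
Kapoor and Saleh both have date of commission 2003-10-04, so the next rule applies.
Among Kapoor and Saleh, alphabetically by surname: Kapoor before Saleh.
Among Greco, Okonkwo, Mbeki and Quinn, by date of first judicial appointment (earlier first): Greco and Okonkwo (11 Sep 1999) before Mbeki (22 Nov 2003) before Quinn (14 Apr 2011).
Greco and Okonkwo both have years on the bench 24 years, so the next rule applies.
Greco and Okonkwo both have date of commission 2006-09-20, so the next rule applies.
Among Greco and Okonkwo, alphabetically by surname: Greco before Okonkwo.
Full order: Obi, Eriksen, Kapoor, Saleh, Greco, Okonkwo, Mbeki, Quinn.

Obi, Eriksen, Kapoor, Saleh, Greco, Okonkwo, Mbeki, Quinn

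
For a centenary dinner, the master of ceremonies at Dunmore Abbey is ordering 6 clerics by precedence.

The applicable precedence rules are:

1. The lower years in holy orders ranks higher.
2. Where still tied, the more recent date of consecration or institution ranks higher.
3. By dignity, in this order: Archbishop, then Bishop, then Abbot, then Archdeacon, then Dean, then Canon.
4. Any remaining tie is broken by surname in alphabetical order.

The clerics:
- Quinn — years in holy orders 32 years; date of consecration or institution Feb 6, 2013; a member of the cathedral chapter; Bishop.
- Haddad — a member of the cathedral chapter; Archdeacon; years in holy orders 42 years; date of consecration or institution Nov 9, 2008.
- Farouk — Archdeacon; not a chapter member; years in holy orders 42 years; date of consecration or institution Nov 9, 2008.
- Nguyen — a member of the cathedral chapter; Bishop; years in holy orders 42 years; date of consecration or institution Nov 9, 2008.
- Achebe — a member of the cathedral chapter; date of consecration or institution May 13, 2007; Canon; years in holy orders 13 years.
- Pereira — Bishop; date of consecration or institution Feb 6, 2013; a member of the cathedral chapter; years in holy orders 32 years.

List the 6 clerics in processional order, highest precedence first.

By years in holy orders (lower first): Achebe (13 years); then Pereira and Quinn (both 32 years); then Nguyen, Farouk and Haddad (each 42 years).
Pereira and Quinn both have date of consecration or institution Feb 6, 2013, so the next rule applies.
Pereira and Quinn are each Bishop, so the next rule applies.
Among Pereira and Quinn, alphabetically by surname: Pereira before Quinn.
Nguyen, Farouk and Haddad all have date of consecration or institution Nov 9, 2008, so the next rule applies.
Among Nguyen, Farouk and Haddad, by dignity: Nguyen (Bishop) before Farouk and Haddad (Archdeacon).
Among Farouk and Haddad, alphabetically by surname: Farouk before Haddad.
Full order: Achebe, Pereira, Quinn, Nguyen, Farouk, Haddad.

Achebe, Pereira, Quinn, Nguyen, Farouk, Haddad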